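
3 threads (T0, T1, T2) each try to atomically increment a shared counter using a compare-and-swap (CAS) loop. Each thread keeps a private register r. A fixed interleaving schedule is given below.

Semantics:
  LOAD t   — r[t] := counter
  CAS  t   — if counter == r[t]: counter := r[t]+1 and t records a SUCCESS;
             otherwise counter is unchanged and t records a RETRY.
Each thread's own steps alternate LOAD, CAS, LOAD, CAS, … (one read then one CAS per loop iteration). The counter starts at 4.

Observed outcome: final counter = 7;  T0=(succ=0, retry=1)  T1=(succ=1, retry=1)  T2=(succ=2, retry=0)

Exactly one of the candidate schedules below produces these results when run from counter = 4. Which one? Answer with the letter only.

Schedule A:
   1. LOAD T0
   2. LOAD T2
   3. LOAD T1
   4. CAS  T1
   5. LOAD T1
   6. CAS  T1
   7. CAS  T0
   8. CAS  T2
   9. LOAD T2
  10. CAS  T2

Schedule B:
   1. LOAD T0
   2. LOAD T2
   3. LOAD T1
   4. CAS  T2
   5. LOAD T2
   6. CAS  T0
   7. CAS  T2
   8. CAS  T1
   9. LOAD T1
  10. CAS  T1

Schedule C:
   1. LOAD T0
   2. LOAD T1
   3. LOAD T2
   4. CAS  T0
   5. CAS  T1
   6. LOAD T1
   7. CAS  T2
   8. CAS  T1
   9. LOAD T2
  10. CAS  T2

Run B:
#1 T0 reads 4
#2 T2 reads 4
#3 T1 reads 4
#4 T2 CAS(4→5) writes; counter now 5
#5 T2 reads 5
#6 T0 CAS(4→5) fails; counter now 5
#7 T2 CAS(5→6) writes; counter now 6
#8 T1 CAS(4→5) fails; counter now 6
#9 T1 reads 6
#10 T1 CAS(6→7) writes; counter now 7

B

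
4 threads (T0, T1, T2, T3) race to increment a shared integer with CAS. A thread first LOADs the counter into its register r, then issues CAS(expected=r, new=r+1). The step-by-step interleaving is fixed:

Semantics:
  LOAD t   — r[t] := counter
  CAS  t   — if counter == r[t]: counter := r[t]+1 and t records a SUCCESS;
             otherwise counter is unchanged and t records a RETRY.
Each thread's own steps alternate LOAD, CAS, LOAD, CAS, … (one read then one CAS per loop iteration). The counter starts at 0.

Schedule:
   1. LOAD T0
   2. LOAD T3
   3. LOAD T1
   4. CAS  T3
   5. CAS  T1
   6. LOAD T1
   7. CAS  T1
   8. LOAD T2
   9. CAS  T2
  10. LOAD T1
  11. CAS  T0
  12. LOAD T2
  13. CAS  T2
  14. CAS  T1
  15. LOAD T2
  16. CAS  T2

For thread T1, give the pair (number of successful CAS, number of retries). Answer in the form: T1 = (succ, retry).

T1 = (1, 2)

T0 LOAD — after: cnt=0, r=0 — load
T3 LOAD — after: cnt=0, r=0 — load
T1 LOAD — after: cnt=0, r=0 — load
T3 CAS — after: cnt=1, r=0 — ok
T1 CAS — after: cnt=1, r=0 — retry
T1 LOAD — after: cnt=1, r=1 — load
T1 CAS — after: cnt=2, r=1 — ok
T2 LOAD — after: cnt=2, r=2 — load
T2 CAS — after: cnt=3, r=2 — ok
T1 LOAD — after: cnt=3, r=3 — load
T0 CAS — after: cnt=3, r=0 — retry
T2 LOAD — after: cnt=3, r=3 — load
T2 CAS — after: cnt=4, r=3 — ok
T1 CAS — after: cnt=4, r=3 — retry
T2 LOAD — after: cnt=4, r=4 — load
T2 CAS — after: cnt=5, r=4 — ok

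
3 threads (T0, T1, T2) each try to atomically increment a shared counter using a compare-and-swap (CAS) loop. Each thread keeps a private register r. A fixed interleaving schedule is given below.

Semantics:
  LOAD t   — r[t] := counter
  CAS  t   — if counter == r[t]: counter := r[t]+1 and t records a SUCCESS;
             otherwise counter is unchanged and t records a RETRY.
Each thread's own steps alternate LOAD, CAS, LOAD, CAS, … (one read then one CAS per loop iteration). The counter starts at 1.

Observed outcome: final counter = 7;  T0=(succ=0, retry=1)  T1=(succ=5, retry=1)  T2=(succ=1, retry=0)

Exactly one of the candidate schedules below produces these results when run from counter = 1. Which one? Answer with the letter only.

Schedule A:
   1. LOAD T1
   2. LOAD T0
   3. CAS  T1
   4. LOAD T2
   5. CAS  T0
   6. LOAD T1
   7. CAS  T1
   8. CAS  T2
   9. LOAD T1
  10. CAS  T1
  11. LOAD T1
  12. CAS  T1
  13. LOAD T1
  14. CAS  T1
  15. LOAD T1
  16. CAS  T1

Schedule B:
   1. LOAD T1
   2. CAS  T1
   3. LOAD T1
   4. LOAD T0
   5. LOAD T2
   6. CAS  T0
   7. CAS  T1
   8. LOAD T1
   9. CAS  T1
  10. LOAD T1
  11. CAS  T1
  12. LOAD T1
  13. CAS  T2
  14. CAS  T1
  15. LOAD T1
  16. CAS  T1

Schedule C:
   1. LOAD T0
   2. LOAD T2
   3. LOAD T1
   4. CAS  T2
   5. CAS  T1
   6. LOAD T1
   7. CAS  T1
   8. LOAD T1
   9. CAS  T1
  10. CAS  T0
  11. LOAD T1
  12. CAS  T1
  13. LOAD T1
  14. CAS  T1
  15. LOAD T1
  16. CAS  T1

C

Tracing schedule C:
1. LOAD T0 → mem=1 r[T0]=1 [LOAD]
2. LOAD T2 → mem=1 r[T2]=1 [LOAD]
3. LOAD T1 → mem=1 r[T1]=1 [LOAD]
4. CAS T2 → mem=2 r[T2]=1 [OK]
5. CAS T1 → mem=2 r[T1]=1 [RETRY]
6. LOAD T1 → mem=2 r[T1]=2 [LOAD]
7. CAS T1 → mem=3 r[T1]=2 [OK]
8. LOAD T1 → mem=3 r[T1]=3 [LOAD]
9. CAS T1 → mem=4 r[T1]=3 [OK]
10. CAS T0 → mem=4 r[T0]=1 [RETRY]
11. LOAD T1 → mem=4 r[T1]=4 [LOAD]
12. CAS T1 → mem=5 r[T1]=4 [OK]
13. LOAD T1 → mem=5 r[T1]=5 [LOAD]
14. CAS T1 → mem=6 r[T1]=5 [OK]
15. LOAD T1 → mem=6 r[T1]=6 [LOAD]
16. CAS T1 → mem=7 r[T1]=6 [OK]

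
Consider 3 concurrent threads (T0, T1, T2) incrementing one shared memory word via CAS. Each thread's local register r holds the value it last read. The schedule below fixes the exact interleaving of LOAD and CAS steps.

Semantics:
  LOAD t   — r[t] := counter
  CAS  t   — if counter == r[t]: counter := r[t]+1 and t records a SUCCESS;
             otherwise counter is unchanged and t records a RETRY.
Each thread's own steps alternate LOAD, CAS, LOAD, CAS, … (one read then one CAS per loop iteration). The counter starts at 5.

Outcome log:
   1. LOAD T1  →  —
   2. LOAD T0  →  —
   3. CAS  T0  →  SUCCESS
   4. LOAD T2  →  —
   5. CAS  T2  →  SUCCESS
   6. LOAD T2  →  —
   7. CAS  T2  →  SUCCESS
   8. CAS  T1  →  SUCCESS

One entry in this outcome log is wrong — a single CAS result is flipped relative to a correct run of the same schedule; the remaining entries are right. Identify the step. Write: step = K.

Reference trace:
#1 T1 reads 5
#2 T0 reads 5
#3 T0 CAS(5→6) writes; counter now 6
#4 T2 reads 6
#5 T2 CAS(6→7) writes; counter now 7
#6 T2 reads 7
#7 T2 CAS(7→8) writes; counter now 8
#8 T1 CAS(5→6) fails; counter now 8
Flip is step 8.

step = 8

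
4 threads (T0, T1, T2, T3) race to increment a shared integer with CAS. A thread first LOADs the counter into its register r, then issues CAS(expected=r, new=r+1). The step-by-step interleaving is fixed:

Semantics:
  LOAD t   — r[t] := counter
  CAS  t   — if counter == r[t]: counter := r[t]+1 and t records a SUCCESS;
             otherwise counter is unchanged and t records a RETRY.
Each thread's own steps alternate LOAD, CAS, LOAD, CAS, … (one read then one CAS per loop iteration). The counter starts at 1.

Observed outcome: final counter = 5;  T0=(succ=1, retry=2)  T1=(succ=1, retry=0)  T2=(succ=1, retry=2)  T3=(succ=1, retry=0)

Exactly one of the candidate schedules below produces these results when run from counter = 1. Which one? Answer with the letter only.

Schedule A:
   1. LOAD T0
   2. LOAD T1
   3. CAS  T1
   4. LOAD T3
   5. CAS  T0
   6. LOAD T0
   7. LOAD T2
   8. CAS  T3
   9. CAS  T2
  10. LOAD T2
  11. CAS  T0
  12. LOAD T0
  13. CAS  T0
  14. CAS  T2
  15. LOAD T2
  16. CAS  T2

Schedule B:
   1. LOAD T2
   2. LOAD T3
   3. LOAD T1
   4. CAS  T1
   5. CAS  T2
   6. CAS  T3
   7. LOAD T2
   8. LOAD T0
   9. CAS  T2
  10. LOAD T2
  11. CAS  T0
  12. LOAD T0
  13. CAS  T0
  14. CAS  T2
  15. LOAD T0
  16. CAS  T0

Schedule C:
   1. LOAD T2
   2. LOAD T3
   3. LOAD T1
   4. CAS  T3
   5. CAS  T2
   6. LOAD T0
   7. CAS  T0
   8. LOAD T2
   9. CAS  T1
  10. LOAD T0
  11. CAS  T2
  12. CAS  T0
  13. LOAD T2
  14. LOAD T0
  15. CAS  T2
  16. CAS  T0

A

Tracing schedule A:
step 1: T0 LOAD ⇒ load; ctr=1 reg=1
step 2: T1 LOAD ⇒ load; ctr=1 reg=1
step 3: T1 CAS ⇒ ok; ctr=2 reg=1
step 4: T3 LOAD ⇒ load; ctr=2 reg=2
step 5: T0 CAS ⇒ retry; ctr=2 reg=1
step 6: T0 LOAD ⇒ load; ctr=2 reg=2
step 7: T2 LOAD ⇒ load; ctr=2 reg=2
step 8: T3 CAS ⇒ ok; ctr=3 reg=2
step 9: T2 CAS ⇒ retry; ctr=3 reg=2
step 10: T2 LOAD ⇒ load; ctr=3 reg=3
step 11: T0 CAS ⇒ retry; ctr=3 reg=2
step 12: T0 LOAD ⇒ load; ctr=3 reg=3
step 13: T0 CAS ⇒ ok; ctr=4 reg=3
step 14: T2 CAS ⇒ retry; ctr=4 reg=3
step 15: T2 LOAD ⇒ load; ctr=4 reg=4
step 16: T2 CAS ⇒ ok; ctr=5 reg=4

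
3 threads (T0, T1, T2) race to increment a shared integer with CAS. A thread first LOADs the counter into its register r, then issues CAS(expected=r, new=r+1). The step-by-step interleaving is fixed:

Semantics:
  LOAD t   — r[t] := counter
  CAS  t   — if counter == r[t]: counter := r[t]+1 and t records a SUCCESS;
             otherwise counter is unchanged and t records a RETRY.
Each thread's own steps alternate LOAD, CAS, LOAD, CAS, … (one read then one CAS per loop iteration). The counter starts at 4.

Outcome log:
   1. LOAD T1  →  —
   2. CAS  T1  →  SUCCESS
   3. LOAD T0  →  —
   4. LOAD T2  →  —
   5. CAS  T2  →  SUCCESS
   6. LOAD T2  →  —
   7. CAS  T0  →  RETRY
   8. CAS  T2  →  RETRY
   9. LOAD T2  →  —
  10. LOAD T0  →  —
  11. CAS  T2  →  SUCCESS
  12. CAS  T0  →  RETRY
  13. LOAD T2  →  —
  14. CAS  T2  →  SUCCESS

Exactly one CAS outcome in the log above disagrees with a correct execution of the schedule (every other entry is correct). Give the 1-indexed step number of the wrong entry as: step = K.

Reference trace:
step 1: T1 LOAD ⇒ load; ctr=4 reg=4
step 2: T1 CAS ⇒ ok; ctr=5 reg=4
step 3: T0 LOAD ⇒ load; ctr=5 reg=5
step 4: T2 LOAD ⇒ load; ctr=5 reg=5
step 5: T2 CAS ⇒ ok; ctr=6 reg=5
step 6: T2 LOAD ⇒ load; ctr=6 reg=6
step 7: T0 CAS ⇒ retry; ctr=6 reg=5
step 8: T2 CAS ⇒ ok; ctr=7 reg=6
step 9: T2 LOAD ⇒ load; ctr=7 reg=7
step 10: T0 LOAD ⇒ load; ctr=7 reg=7
step 11: T2 CAS ⇒ ok; ctr=8 reg=7
step 12: T0 CAS ⇒ retry; ctr=8 reg=7
step 13: T2 LOAD ⇒ load; ctr=8 reg=8
step 14: T2 CAS ⇒ ok; ctr=9 reg=8
Flip is step 8.

step = 8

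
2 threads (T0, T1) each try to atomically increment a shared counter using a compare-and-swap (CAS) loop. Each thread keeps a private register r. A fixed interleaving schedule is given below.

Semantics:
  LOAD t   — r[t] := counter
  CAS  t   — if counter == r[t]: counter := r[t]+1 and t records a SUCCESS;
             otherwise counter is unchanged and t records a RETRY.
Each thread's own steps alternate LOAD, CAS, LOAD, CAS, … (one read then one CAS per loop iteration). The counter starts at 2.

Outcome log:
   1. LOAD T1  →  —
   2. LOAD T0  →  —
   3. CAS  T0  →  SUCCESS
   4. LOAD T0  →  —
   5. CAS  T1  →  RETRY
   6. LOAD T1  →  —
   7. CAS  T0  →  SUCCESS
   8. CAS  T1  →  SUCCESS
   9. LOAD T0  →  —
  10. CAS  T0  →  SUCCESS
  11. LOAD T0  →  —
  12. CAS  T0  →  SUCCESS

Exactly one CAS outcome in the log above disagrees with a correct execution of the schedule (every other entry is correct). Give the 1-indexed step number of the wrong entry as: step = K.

step = 8

Correct run:
[1] T1.load  rd  (counter 2, T1.r 2)
[2] T0.load  rd  (counter 2, T0.r 2)
[3] T0.cas  hit  (counter 3, T0.r 2)
[4] T0.load  rd  (counter 3, T0.r 3)
[5] T1.cas  miss  (counter 3, T1.r 2)
[6] T1.load  rd  (counter 3, T1.r 3)
[7] T0.cas  hit  (counter 4, T0.r 3)
[8] T1.cas  miss  (counter 4, T1.r 3)
[9] T0.load  rd  (counter 4, T0.r 4)
[10] T0.cas  hit  (counter 5, T0.r 4)
[11] T0.load  rd  (counter 5, T0.r 5)
[12] T0.cas  hit  (counter 6, T0.r 5)
Mismatch at 8.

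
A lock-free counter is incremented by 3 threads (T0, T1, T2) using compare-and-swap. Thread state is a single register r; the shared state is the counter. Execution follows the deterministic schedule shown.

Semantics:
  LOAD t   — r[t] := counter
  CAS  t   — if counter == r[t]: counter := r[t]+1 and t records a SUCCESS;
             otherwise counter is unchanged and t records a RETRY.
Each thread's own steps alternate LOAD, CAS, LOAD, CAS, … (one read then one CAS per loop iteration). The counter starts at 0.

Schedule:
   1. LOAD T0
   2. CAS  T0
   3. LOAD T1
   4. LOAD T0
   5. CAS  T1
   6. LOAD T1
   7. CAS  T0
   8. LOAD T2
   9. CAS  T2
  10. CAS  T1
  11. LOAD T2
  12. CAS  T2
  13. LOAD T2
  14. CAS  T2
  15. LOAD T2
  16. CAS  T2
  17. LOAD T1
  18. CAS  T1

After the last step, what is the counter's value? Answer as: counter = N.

T0 LOAD — after: cnt=0, r=0 — load
T0 CAS — after: cnt=1, r=0 — ok
T1 LOAD — after: cnt=1, r=1 — load
T0 LOAD — after: cnt=1, r=1 — load
T1 CAS — after: cnt=2, r=1 — ok
T1 LOAD — after: cnt=2, r=2 — load
T0 CAS — after: cnt=2, r=1 — retry
T2 LOAD — after: cnt=2, r=2 — load
T2 CAS — after: cnt=3, r=2 — ok
T1 CAS — after: cnt=3, r=2 — retry
T2 LOAD — after: cnt=3, r=3 — load
T2 CAS — after: cnt=4, r=3 — ok
T2 LOAD — after: cnt=4, r=4 — load
T2 CAS — after: cnt=5, r=4 — ok
T2 LOAD — after: cnt=5, r=5 — load
T2 CAS — after: cnt=6, r=5 — ok
T1 LOAD — after: cnt=6, r=6 — load
T1 CAS — after: cnt=7, r=6 — ok

counter = 7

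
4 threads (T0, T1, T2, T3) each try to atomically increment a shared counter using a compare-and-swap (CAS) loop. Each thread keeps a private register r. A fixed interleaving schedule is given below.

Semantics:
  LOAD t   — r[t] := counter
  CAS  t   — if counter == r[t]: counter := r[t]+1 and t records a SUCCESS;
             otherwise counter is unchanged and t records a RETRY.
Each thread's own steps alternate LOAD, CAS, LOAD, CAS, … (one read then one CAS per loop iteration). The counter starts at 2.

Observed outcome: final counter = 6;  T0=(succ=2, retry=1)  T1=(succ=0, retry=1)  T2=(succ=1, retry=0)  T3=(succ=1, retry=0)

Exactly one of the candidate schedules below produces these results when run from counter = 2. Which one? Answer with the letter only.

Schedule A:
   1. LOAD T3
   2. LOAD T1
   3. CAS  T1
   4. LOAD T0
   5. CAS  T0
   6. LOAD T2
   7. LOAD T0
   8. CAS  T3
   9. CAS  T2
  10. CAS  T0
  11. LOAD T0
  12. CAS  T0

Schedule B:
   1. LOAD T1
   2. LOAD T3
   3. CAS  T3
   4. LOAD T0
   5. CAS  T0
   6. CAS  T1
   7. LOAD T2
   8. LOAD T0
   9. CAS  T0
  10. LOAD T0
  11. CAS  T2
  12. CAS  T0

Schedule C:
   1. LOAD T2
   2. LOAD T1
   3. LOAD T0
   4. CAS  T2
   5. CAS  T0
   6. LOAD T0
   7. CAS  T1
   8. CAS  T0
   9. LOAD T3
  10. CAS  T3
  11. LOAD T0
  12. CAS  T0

C

Tracing schedule C:
1. LOAD T2 → mem=2 r[T2]=2 [LOAD]
2. LOAD T1 → mem=2 r[T1]=2 [LOAD]
3. LOAD T0 → mem=2 r[T0]=2 [LOAD]
4. CAS T2 → mem=3 r[T2]=2 [OK]
5. CAS T0 → mem=3 r[T0]=2 [RETRY]
6. LOAD T0 → mem=3 r[T0]=3 [LOAD]
7. CAS T1 → mem=3 r[T1]=2 [RETRY]
8. CAS T0 → mem=4 r[T0]=3 [OK]
9. LOAD T3 → mem=4 r[T3]=4 [LOAD]
10. CAS T3 → mem=5 r[T3]=4 [OK]
11. LOAD T0 → mem=5 r[T0]=5 [LOAD]
12. CAS T0 → mem=6 r[T0]=5 [OK]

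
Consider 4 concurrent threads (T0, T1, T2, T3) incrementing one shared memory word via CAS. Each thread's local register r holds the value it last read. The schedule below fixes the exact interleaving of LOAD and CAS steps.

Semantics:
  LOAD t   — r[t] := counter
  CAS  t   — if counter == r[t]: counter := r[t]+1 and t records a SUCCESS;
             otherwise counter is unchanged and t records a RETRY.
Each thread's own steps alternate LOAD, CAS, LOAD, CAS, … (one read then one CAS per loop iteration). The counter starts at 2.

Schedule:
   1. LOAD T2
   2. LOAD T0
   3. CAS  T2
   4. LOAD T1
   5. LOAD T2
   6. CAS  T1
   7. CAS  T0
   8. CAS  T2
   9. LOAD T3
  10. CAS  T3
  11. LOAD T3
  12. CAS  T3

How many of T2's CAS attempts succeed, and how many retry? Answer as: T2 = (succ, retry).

   1) LOAD T2:  M=2  r_T2=2
   2) LOAD T0:  M=2  r_T0=2
   3) CAS  T2:  M=3  r_T2=2 ✓
   4) LOAD T1:  M=3  r_T1=3
   5) LOAD T2:  M=3  r_T2=3
   6) CAS  T1:  M=4  r_T1=3 ✓
   7) CAS  T0:  M=4  r_T0=2 ✗
   8) CAS  T2:  M=4  r_T2=3 ✗
   9) LOAD T3:  M=4  r_T3=4
  10) CAS  T3:  M=5  r_T3=4 ✓
  11) LOAD T3:  M=5  r_T3=5
  12) CAS  T3:  M=6  r_T3=5 ✓

T2 = (1, 1)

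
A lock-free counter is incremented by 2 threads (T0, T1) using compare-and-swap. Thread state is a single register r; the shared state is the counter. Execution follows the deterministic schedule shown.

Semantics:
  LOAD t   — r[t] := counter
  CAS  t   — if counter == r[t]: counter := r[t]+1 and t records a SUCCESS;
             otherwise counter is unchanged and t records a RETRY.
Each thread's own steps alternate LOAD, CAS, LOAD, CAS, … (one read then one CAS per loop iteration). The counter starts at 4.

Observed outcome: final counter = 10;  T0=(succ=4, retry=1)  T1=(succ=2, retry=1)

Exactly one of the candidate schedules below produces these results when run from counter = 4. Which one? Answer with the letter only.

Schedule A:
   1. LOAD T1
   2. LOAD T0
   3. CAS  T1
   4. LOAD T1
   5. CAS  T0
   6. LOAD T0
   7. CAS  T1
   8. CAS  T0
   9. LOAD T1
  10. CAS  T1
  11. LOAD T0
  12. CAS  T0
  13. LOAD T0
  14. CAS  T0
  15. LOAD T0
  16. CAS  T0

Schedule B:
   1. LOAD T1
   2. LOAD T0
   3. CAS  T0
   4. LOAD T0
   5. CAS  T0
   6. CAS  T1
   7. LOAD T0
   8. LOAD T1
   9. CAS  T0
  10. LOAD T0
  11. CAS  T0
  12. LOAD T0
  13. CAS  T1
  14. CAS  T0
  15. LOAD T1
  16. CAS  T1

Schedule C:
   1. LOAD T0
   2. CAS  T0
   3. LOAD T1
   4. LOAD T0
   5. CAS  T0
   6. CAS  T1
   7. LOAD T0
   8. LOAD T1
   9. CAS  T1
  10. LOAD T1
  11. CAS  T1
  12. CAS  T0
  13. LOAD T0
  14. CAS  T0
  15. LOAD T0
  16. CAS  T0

Run C:
#1 T0 reads 4
#2 T0 CAS(4→5) writes; counter now 5
#3 T1 reads 5
#4 T0 reads 5
#5 T0 CAS(5→6) writes; counter now 6
#6 T1 CAS(5→6) fails; counter now 6
#7 T0 reads 6
#8 T1 reads 6
#9 T1 CAS(6→7) writes; counter now 7
#10 T1 reads 7
#11 T1 CAS(7→8) writes; counter now 8
#12 T0 CAS(6→7) fails; counter now 8
#13 T0 reads 8
#14 T0 CAS(8→9) writes; counter now 9
#15 T0 reads 9
#16 T0 CAS(9→10) writes; counter now 10

C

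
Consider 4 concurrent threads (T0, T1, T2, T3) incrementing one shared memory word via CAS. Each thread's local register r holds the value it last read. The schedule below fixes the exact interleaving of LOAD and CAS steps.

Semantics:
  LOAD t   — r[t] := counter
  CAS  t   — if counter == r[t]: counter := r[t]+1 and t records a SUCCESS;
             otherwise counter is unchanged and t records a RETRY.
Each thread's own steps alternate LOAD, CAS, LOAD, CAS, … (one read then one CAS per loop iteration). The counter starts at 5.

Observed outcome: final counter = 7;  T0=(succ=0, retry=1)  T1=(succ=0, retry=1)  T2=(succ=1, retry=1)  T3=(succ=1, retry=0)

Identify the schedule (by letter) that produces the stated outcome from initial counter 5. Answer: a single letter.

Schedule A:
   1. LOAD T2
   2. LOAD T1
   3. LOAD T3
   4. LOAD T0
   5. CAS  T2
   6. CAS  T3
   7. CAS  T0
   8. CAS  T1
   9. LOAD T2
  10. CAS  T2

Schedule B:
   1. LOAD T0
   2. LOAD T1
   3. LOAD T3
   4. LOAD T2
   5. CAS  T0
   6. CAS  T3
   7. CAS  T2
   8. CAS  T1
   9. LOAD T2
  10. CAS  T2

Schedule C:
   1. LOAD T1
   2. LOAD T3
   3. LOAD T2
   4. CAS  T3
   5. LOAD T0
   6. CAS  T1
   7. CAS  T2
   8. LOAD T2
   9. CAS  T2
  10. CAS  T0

Tracing schedule C:
step 1: T1 LOAD ⇒ load; ctr=5 reg=5
step 2: T3 LOAD ⇒ load; ctr=5 reg=5
step 3: T2 LOAD ⇒ load; ctr=5 reg=5
step 4: T3 CAS ⇒ ok; ctr=6 reg=5
step 5: T0 LOAD ⇒ load; ctr=6 reg=6
step 6: T1 CAS ⇒ retry; ctr=6 reg=5
step 7: T2 CAS ⇒ retry; ctr=6 reg=5
step 8: T2 LOAD ⇒ load; ctr=6 reg=6
step 9: T2 CAS ⇒ ok; ctr=7 reg=6
step 10: T0 CAS ⇒ retry; ctr=7 reg=6

C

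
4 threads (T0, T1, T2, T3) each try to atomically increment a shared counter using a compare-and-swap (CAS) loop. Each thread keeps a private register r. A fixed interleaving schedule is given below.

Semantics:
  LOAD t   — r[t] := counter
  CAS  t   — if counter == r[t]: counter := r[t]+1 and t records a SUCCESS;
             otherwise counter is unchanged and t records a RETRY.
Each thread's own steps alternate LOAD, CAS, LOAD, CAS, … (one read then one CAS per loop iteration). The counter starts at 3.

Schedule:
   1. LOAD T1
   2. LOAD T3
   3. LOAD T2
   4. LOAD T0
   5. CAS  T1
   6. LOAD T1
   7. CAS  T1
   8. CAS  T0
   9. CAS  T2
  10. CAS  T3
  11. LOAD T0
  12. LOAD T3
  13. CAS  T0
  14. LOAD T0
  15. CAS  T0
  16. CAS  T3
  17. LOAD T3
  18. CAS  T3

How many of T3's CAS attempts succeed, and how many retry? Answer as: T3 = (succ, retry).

T1 LOAD — after: cnt=3, r=3 — load
T3 LOAD — after: cnt=3, r=3 — load
T2 LOAD — after: cnt=3, r=3 — load
T0 LOAD — after: cnt=3, r=3 — load
T1 CAS — after: cnt=4, r=3 — ok
T1 LOAD — after: cnt=4, r=4 — load
T1 CAS — after: cnt=5, r=4 — ok
T0 CAS — after: cnt=5, r=3 — retry
T2 CAS — after: cnt=5, r=3 — retry
T3 CAS — after: cnt=5, r=3 — retry
T0 LOAD — after: cnt=5, r=5 — load
T3 LOAD — after: cnt=5, r=5 — load
T0 CAS — after: cnt=6, r=5 — ok
T0 LOAD — after: cnt=6, r=6 — load
T0 CAS — after: cnt=7, r=6 — ok
T3 CAS — after: cnt=7, r=5 — retry
T3 LOAD — after: cnt=7, r=7 — load
T3 CAS — after: cnt=8, r=7 — ok

T3 = (1, 2)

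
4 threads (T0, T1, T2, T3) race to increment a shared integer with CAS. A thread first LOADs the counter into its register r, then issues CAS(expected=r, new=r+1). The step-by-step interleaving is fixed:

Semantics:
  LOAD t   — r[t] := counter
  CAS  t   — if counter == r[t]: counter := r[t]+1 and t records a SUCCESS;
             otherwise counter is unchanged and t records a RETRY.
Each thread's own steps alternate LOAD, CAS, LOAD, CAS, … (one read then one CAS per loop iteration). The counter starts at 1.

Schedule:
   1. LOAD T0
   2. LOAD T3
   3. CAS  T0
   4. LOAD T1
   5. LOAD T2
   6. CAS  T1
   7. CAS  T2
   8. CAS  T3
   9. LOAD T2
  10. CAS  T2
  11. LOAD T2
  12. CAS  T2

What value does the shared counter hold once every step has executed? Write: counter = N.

counter = 5

T0 LOAD — after: cnt=1, r=1 — load
T3 LOAD — after: cnt=1, r=1 — load
T0 CAS — after: cnt=2, r=1 — ok
T1 LOAD — after: cnt=2, r=2 — load
T2 LOAD — after: cnt=2, r=2 — load
T1 CAS — after: cnt=3, r=2 — ok
T2 CAS — after: cnt=3, r=2 — retry
T3 CAS — after: cnt=3, r=1 — retry
T2 LOAD — after: cnt=3, r=3 — load
T2 CAS — after: cnt=4, r=3 — ok
T2 LOAD — after: cnt=4, r=4 — load
T2 CAS — after: cnt=5, r=4 — ok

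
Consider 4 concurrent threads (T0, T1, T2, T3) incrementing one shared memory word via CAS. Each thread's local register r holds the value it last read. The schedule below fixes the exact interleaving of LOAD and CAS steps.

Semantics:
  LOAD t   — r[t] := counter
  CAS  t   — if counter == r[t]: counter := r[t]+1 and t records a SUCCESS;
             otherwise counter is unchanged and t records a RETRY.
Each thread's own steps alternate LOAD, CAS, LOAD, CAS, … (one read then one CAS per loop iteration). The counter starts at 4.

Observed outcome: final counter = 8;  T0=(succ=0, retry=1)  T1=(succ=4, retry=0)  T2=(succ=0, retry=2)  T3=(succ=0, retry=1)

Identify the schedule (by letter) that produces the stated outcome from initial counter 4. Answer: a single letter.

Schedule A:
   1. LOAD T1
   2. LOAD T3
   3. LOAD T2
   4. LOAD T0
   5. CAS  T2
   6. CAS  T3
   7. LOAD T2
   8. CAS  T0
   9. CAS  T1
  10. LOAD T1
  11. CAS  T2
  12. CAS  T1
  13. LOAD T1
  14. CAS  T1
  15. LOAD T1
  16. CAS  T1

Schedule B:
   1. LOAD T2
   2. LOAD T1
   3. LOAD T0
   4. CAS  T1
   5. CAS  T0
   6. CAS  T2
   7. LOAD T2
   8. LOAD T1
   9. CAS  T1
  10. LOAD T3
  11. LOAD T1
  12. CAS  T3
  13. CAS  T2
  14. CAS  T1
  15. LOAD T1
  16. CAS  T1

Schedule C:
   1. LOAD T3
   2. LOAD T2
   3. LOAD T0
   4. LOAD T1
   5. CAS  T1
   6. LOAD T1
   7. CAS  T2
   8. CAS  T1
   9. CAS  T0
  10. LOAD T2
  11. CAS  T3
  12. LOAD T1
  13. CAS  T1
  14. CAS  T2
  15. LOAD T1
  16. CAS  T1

Simulating candidate C:
step 1: T3 LOAD ⇒ load; ctr=4 reg=4
step 2: T2 LOAD ⇒ load; ctr=4 reg=4
step 3: T0 LOAD ⇒ load; ctr=4 reg=4
step 4: T1 LOAD ⇒ load; ctr=4 reg=4
step 5: T1 CAS ⇒ ok; ctr=5 reg=4
step 6: T1 LOAD ⇒ load; ctr=5 reg=5
step 7: T2 CAS ⇒ retry; ctr=5 reg=4
step 8: T1 CAS ⇒ ok; ctr=6 reg=5
step 9: T0 CAS ⇒ retry; ctr=6 reg=4
step 10: T2 LOAD ⇒ load; ctr=6 reg=6
step 11: T3 CAS ⇒ retry; ctr=6 reg=4
step 12: T1 LOAD ⇒ load; ctr=6 reg=6
step 13: T1 CAS ⇒ ok; ctr=7 reg=6
step 14: T2 CAS ⇒ retry; ctr=7 reg=6
step 15: T1 LOAD ⇒ load; ctr=7 reg=7
step 16: T1 CAS ⇒ ok; ctr=8 reg=7

C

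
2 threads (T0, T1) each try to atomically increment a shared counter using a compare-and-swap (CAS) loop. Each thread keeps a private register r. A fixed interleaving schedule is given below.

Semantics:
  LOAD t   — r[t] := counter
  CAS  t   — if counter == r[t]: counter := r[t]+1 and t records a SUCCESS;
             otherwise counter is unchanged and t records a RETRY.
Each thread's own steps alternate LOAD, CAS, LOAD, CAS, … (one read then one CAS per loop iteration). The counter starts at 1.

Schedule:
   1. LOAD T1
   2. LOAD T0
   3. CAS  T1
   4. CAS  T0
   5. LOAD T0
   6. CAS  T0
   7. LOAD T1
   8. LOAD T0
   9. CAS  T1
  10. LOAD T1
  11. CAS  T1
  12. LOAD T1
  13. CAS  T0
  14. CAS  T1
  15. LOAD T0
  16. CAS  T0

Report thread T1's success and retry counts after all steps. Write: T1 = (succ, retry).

   1) LOAD T1:  M=1  r_T1=1
   2) LOAD T0:  M=1  r_T0=1
   3) CAS  T1:  M=2  r_T1=1 ✓
   4) CAS  T0:  M=2  r_T0=1 ✗
   5) LOAD T0:  M=2  r_T0=2
   6) CAS  T0:  M=3  r_T0=2 ✓
   7) LOAD T1:  M=3  r_T1=3
   8) LOAD T0:  M=3  r_T0=3
   9) CAS  T1:  M=4  r_T1=3 ✓
  10) LOAD T1:  M=4  r_T1=4
  11) CAS  T1:  M=5  r_T1=4 ✓
  12) LOAD T1:  M=5  r_T1=5
  13) CAS  T0:  M=5  r_T0=3 ✗
  14) CAS  T1:  M=6  r_T1=5 ✓
  15) LOAD T0:  M=6  r_T0=6
  16) CAS  T0:  M=7  r_T0=6 ✓

T1 = (4, 0)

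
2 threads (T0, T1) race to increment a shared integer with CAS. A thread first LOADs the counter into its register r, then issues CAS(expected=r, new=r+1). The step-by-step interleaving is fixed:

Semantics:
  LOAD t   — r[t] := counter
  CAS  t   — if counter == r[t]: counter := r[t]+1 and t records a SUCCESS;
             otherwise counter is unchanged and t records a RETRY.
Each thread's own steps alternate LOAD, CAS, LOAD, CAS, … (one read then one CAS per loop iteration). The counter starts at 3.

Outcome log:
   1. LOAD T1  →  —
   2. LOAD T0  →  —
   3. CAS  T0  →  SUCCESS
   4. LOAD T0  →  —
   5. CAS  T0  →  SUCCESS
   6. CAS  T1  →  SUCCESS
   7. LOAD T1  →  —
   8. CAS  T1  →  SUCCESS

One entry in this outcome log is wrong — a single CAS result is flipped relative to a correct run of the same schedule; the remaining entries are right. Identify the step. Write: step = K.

step = 6

Reference trace:
1. LOAD T1 → mem=3 r[T1]=3 [LOAD]
2. LOAD T0 → mem=3 r[T0]=3 [LOAD]
3. CAS T0 → mem=4 r[T0]=3 [OK]
4. LOAD T0 → mem=4 r[T0]=4 [LOAD]
5. CAS T0 → mem=5 r[T0]=4 [OK]
6. CAS T1 → mem=5 r[T1]=3 [RETRY]
7. LOAD T1 → mem=5 r[T1]=5 [LOAD]
8. CAS T1 → mem=6 r[T1]=5 [OK]
Mismatch at 6.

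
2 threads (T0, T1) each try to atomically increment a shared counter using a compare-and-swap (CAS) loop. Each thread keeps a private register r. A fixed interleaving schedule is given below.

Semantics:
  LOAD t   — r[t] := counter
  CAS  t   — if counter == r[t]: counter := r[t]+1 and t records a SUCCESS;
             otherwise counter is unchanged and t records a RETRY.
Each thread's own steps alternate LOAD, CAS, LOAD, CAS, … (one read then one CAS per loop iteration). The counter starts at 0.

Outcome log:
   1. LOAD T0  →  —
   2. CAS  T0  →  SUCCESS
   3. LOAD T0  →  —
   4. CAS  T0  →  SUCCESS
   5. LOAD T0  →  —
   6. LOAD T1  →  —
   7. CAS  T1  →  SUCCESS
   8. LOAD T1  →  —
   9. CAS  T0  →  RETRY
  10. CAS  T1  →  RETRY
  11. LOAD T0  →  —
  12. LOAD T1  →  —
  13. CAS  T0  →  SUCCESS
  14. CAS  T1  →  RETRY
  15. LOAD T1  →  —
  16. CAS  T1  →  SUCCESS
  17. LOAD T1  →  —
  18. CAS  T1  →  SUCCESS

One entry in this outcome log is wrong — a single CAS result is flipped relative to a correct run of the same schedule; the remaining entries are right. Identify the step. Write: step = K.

Reference trace:
#1 T0 reads 0
#2 T0 CAS(0→1) writes; counter now 1
#3 T0 reads 1
#4 T0 CAS(1→2) writes; counter now 2
#5 T0 reads 2
#6 T1 reads 2
#7 T1 CAS(2→3) writes; counter now 3
#8 T1 reads 3
#9 T0 CAS(2→3) fails; counter now 3
#10 T1 CAS(3→4) writes; counter now 4
#11 T0 reads 4
#12 T1 reads 4
#13 T0 CAS(4→5) writes; counter now 5
#14 T1 CAS(4→5) fails; counter now 5
#15 T1 reads 5
#16 T1 CAS(5→6) writes; counter now 6
#17 T1 reads 6
#18 T1 CAS(6→7) writes; counter now 7
Flip is step 10.

step = 10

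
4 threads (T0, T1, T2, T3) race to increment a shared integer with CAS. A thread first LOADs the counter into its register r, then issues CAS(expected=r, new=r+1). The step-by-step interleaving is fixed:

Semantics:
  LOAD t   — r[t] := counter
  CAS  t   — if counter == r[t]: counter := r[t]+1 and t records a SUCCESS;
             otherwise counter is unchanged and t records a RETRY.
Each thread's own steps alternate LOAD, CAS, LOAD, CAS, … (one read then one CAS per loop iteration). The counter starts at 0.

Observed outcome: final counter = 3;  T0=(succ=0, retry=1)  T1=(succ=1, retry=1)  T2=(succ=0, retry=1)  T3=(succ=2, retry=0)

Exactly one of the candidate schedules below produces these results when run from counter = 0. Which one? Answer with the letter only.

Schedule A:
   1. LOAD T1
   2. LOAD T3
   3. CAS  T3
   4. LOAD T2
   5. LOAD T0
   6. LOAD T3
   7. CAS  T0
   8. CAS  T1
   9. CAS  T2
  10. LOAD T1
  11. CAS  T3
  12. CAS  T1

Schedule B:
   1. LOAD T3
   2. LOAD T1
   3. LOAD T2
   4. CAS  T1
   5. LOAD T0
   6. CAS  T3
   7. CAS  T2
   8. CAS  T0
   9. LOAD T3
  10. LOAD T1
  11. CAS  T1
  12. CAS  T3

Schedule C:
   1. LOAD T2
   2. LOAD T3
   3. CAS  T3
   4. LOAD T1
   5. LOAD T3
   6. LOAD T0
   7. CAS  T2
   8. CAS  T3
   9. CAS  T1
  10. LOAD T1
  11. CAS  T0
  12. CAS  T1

C

Run C:
step 1: T2 LOAD ⇒ load; ctr=0 reg=0
step 2: T3 LOAD ⇒ load; ctr=0 reg=0
step 3: T3 CAS ⇒ ok; ctr=1 reg=0
step 4: T1 LOAD ⇒ load; ctr=1 reg=1
step 5: T3 LOAD ⇒ load; ctr=1 reg=1
step 6: T0 LOAD ⇒ load; ctr=1 reg=1
step 7: T2 CAS ⇒ retry; ctr=1 reg=0
step 8: T3 CAS ⇒ ok; ctr=2 reg=1
step 9: T1 CAS ⇒ retry; ctr=2 reg=1
step 10: T1 LOAD ⇒ load; ctr=2 reg=2
step 11: T0 CAS ⇒ retry; ctr=2 reg=1
step 12: T1 CAS ⇒ ok; ctr=3 reg=2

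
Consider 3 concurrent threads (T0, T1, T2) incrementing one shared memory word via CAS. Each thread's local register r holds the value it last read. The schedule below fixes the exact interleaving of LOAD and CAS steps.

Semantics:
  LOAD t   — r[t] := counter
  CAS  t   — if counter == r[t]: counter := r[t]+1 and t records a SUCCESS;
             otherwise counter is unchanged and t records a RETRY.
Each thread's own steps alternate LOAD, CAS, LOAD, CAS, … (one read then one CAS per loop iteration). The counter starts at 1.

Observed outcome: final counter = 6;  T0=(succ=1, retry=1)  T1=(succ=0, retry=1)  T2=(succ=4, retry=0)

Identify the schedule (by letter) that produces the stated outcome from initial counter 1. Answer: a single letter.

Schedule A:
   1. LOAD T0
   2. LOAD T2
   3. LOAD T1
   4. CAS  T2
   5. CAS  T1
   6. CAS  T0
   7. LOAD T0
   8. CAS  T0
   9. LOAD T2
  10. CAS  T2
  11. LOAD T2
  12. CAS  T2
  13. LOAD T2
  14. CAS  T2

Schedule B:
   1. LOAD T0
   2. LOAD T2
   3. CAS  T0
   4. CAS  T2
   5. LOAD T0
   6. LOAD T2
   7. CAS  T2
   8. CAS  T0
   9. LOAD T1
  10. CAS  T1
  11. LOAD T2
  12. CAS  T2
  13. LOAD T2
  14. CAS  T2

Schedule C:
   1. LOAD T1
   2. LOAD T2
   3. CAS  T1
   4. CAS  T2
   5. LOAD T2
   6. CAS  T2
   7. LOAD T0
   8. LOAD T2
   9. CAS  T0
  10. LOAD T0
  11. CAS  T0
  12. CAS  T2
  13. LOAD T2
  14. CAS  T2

A

Run A:
1. LOAD T0 → mem=1 r[T0]=1 [LOAD]
2. LOAD T2 → mem=1 r[T2]=1 [LOAD]
3. LOAD T1 → mem=1 r[T1]=1 [LOAD]
4. CAS T2 → mem=2 r[T2]=1 [OK]
5. CAS T1 → mem=2 r[T1]=1 [RETRY]
6. CAS T0 → mem=2 r[T0]=1 [RETRY]
7. LOAD T0 → mem=2 r[T0]=2 [LOAD]
8. CAS T0 → mem=3 r[T0]=2 [OK]
9. LOAD T2 → mem=3 r[T2]=3 [LOAD]
10. CAS T2 → mem=4 r[T2]=3 [OK]
11. LOAD T2 → mem=4 r[T2]=4 [LOAD]
12. CAS T2 → mem=5 r[T2]=4 [OK]
13. LOAD T2 → mem=5 r[T2]=5 [LOAD]
14. CAS T2 → mem=6 r[T2]=5 [OK]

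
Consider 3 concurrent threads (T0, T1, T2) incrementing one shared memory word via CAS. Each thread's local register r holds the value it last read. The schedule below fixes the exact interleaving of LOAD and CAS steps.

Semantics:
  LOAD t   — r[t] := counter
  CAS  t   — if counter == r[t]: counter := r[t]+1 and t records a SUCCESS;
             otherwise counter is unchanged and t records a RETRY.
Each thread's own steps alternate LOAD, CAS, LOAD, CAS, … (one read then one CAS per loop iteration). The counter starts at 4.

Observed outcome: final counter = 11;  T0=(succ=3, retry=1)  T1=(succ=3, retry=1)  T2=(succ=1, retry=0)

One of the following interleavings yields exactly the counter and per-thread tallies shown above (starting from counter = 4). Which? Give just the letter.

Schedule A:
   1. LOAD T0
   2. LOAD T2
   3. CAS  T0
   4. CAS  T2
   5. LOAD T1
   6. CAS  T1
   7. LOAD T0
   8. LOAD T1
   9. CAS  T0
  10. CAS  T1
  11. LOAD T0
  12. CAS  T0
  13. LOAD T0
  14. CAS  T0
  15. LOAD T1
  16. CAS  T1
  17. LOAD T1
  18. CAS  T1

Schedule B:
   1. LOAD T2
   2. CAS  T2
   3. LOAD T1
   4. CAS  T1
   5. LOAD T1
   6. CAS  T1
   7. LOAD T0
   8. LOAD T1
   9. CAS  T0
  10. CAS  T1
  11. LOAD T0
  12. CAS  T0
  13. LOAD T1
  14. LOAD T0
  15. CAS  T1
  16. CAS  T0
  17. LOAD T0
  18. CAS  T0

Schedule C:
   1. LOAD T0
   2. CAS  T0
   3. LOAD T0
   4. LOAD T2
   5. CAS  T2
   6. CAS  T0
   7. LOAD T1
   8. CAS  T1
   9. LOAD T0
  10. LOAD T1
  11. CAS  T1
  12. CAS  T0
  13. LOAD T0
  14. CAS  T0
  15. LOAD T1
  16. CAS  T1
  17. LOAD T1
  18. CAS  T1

B

Run B:
   1) LOAD T2:  M=4  r_T2=4
   2) CAS  T2:  M=5  r_T2=4 ✓
   3) LOAD T1:  M=5  r_T1=5
   4) CAS  T1:  M=6  r_T1=5 ✓
   5) LOAD T1:  M=6  r_T1=6
   6) CAS  T1:  M=7  r_T1=6 ✓
   7) LOAD T0:  M=7  r_T0=7
   8) LOAD T1:  M=7  r_T1=7
   9) CAS  T0:  M=8  r_T0=7 ✓
  10) CAS  T1:  M=8  r_T1=7 ✗
  11) LOAD T0:  M=8  r_T0=8
  12) CAS  T0:  M=9  r_T0=8 ✓
  13) LOAD T1:  M=9  r_T1=9
  14) LOAD T0:  M=9  r_T0=9
  15) CAS  T1:  M=10  r_T1=9 ✓
  16) CAS  T0:  M=10  r_T0=9 ✗
  17) LOAD T0:  M=10  r_T0=10
  18) CAS  T0:  M=11  r_T0=10 ✓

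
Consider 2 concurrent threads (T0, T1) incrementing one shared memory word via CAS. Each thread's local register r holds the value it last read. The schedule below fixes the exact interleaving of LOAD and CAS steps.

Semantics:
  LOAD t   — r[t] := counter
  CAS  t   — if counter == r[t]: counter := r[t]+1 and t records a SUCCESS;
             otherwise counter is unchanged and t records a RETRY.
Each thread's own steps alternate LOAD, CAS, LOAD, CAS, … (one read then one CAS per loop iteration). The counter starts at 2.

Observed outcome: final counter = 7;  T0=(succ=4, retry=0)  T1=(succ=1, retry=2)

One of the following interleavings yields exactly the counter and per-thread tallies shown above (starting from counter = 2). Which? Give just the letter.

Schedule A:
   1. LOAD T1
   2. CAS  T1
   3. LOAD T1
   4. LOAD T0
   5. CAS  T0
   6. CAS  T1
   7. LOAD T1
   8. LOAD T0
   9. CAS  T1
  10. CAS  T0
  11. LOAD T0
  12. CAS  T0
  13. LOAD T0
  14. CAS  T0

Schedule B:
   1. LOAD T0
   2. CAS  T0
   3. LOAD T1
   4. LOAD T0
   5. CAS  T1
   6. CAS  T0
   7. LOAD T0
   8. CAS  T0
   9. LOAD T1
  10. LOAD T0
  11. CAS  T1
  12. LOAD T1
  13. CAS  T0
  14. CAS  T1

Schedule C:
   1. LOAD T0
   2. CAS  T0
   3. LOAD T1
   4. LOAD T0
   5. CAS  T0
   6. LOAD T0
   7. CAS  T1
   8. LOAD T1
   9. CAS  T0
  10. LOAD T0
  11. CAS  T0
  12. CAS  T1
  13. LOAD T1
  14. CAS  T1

Tracing schedule C:
step 1: T0 LOAD ⇒ load; ctr=2 reg=2
step 2: T0 CAS ⇒ ok; ctr=3 reg=2
step 3: T1 LOAD ⇒ load; ctr=3 reg=3
step 4: T0 LOAD ⇒ load; ctr=3 reg=3
step 5: T0 CAS ⇒ ok; ctr=4 reg=3
step 6: T0 LOAD ⇒ load; ctr=4 reg=4
step 7: T1 CAS ⇒ retry; ctr=4 reg=3
step 8: T1 LOAD ⇒ load; ctr=4 reg=4
step 9: T0 CAS ⇒ ok; ctr=5 reg=4
step 10: T0 LOAD ⇒ load; ctr=5 reg=5
step 11: T0 CAS ⇒ ok; ctr=6 reg=5
step 12: T1 CAS ⇒ retry; ctr=6 reg=4
step 13: T1 LOAD ⇒ load; ctr=6 reg=6
step 14: T1 CAS ⇒ ok; ctr=7 reg=6

C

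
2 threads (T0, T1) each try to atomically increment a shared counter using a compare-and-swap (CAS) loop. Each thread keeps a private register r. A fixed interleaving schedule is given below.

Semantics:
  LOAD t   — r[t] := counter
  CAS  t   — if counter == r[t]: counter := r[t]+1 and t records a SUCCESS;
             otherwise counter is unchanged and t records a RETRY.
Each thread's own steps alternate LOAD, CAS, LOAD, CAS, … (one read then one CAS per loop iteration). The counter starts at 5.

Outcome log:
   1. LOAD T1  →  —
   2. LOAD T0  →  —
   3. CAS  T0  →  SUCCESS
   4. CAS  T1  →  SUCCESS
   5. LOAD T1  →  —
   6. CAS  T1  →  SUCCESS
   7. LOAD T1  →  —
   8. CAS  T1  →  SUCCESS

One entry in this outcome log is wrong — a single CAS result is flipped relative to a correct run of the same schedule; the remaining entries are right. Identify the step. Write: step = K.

step = 4

Correct run:
T1 LOAD — after: cnt=5, r=5 — load
T0 LOAD — after: cnt=5, r=5 — load
T0 CAS — after: cnt=6, r=5 — ok
T1 CAS — after: cnt=6, r=5 — retry
T1 LOAD — after: cnt=6, r=6 — load
T1 CAS — after: cnt=7, r=6 — ok
T1 LOAD — after: cnt=7, r=7 — load
T1 CAS — after: cnt=8, r=7 — ok
Flip is step 4.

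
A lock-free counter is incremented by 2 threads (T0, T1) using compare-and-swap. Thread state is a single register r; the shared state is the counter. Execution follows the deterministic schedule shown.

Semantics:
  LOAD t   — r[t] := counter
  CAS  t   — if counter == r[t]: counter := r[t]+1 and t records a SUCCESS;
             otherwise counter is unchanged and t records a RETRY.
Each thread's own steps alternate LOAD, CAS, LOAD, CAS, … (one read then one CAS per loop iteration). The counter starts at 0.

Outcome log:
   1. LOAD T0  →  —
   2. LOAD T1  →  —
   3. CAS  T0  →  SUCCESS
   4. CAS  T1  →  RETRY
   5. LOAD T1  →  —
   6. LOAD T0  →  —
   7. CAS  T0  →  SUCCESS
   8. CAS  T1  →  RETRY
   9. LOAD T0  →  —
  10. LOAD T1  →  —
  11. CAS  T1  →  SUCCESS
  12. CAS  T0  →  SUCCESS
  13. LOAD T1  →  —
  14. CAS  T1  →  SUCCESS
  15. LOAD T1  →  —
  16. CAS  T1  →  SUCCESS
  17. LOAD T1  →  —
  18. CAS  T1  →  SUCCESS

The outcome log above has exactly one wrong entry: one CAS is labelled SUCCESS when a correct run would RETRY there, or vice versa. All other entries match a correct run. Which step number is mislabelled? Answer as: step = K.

step = 12

Correct run:
1. LOAD T0 → mem=0 r[T0]=0 [LOAD]
2. LOAD T1 → mem=0 r[T1]=0 [LOAD]
3. CAS T0 → mem=1 r[T0]=0 [OK]
4. CAS T1 → mem=1 r[T1]=0 [RETRY]
5. LOAD T1 → mem=1 r[T1]=1 [LOAD]
6. LOAD T0 → mem=1 r[T0]=1 [LOAD]
7. CAS T0 → mem=2 r[T0]=1 [OK]
8. CAS T1 → mem=2 r[T1]=1 [RETRY]
9. LOAD T0 → mem=2 r[T0]=2 [LOAD]
10. LOAD T1 → mem=2 r[T1]=2 [LOAD]
11. CAS T1 → mem=3 r[T1]=2 [OK]
12. CAS T0 → mem=3 r[T0]=2 [RETRY]
13. LOAD T1 → mem=3 r[T1]=3 [LOAD]
14. CAS T1 → mem=4 r[T1]=3 [OK]
15. LOAD T1 → mem=4 r[T1]=4 [LOAD]
16. CAS T1 → mem=5 r[T1]=4 [OK]
17. LOAD T1 → mem=5 r[T1]=5 [LOAD]
18. CAS T1 → mem=6 r[T1]=5 [OK]
Log disagrees first at step 12.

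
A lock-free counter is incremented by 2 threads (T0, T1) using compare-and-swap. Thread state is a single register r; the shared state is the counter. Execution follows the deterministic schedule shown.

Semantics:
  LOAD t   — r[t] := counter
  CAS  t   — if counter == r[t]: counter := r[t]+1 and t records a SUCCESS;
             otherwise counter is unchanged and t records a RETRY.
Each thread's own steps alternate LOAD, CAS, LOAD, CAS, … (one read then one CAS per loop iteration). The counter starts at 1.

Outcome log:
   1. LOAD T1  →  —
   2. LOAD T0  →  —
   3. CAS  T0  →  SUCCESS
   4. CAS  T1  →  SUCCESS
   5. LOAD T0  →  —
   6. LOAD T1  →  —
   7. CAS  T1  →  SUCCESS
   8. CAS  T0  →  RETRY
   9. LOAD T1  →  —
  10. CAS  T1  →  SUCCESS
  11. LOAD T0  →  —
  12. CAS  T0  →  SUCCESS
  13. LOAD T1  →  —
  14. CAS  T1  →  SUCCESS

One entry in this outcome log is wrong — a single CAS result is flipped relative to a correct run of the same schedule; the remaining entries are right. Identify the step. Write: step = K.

Re-executing:
1. LOAD T1 → mem=1 r[T1]=1 [LOAD]
2. LOAD T0 → mem=1 r[T0]=1 [LOAD]
3. CAS T0 → mem=2 r[T0]=1 [OK]
4. CAS T1 → mem=2 r[T1]=1 [RETRY]
5. LOAD T0 → mem=2 r[T0]=2 [LOAD]
6. LOAD T1 → mem=2 r[T1]=2 [LOAD]
7. CAS T1 → mem=3 r[T1]=2 [OK]
8. CAS T0 → mem=3 r[T0]=2 [RETRY]
9. LOAD T1 → mem=3 r[T1]=3 [LOAD]
10. CAS T1 → mem=4 r[T1]=3 [OK]
11. LOAD T0 → mem=4 r[T0]=4 [LOAD]
12. CAS T0 → mem=5 r[T0]=4 [OK]
13. LOAD T1 → mem=5 r[T1]=5 [LOAD]
14. CAS T1 → mem=6 r[T1]=5 [OK]
Mismatch at 4.

step = 4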